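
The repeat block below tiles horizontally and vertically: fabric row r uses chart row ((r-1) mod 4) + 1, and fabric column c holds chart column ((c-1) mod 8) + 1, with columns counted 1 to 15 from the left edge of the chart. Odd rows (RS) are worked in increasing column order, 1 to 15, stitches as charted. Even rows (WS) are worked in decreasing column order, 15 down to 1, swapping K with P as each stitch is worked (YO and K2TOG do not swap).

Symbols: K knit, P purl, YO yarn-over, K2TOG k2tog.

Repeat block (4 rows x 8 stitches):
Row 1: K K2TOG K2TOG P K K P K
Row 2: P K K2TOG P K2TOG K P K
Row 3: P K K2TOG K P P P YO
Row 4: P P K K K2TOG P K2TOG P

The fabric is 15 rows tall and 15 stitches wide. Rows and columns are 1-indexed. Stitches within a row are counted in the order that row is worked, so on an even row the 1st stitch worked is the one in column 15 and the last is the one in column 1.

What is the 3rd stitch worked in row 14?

Row 14: (14-1) mod 4 = 1, so use chart row 2. Even row -> WS.
Chart row 2 tiled across columns 1-15: P K K2TOG P K2TOG K P K P K K2TOG P K2TOG K P
WS row: flip the tiled sequence (start at column 15) and apply K<->P; YO and K2TOG stay.
Row 14 as worked: K P K2TOG K K2TOG P K P K P K2TOG K K2TOG P K
Stitch 3 in working order -> K2TOG

== STITCH ==
K2TOG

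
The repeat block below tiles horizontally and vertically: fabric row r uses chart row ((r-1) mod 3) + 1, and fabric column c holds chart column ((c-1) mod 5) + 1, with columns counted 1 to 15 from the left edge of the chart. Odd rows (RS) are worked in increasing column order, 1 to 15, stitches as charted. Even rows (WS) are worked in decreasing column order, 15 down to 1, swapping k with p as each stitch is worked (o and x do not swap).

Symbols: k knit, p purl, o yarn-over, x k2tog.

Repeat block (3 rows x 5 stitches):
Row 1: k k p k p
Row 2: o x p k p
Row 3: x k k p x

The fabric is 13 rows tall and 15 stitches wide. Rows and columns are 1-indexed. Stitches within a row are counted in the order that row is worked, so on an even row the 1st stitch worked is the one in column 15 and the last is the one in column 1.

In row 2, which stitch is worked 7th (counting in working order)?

Row 2 uses chart row ((2-1) mod 3)+1 = 2. Row 2 is even, so WS.
Chart row 2 tiled across columns 1-15: o x p k p o x p k p o x p k p
Wrong side: read the tiled row from column 15 down to 1 and exchange k with p (leave o, x).
Row 2 as worked: k p k x o k p k x o k p k x o
The 7th stitch worked is p.

Stitch:
p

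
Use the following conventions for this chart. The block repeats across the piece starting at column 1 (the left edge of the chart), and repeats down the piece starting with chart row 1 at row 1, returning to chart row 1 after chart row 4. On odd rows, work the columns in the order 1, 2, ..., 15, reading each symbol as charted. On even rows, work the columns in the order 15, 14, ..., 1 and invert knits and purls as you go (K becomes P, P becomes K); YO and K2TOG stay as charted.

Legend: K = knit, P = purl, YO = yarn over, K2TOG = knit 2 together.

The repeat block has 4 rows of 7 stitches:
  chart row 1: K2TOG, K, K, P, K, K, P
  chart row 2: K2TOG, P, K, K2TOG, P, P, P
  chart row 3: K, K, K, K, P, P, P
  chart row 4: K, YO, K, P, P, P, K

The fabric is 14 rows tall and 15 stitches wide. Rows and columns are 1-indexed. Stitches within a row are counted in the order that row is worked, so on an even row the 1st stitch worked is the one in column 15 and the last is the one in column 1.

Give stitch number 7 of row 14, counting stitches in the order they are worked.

Row 14: (14-1) mod 4 = 1, so use chart row 2. Even row -> WS.
Chart row 2 tiled across columns 1-15: K2TOG P K K2TOG P P P K2TOG P K K2TOG P P P K2TOG
Wrong side: read the tiled row from column 15 down to 1 and exchange K with P (leave YO, K2TOG).
Row 14 as worked: K2TOG K K K K2TOG P K K2TOG K K K K2TOG P K K2TOG
The 7th stitch worked is K.

== STITCH ==
K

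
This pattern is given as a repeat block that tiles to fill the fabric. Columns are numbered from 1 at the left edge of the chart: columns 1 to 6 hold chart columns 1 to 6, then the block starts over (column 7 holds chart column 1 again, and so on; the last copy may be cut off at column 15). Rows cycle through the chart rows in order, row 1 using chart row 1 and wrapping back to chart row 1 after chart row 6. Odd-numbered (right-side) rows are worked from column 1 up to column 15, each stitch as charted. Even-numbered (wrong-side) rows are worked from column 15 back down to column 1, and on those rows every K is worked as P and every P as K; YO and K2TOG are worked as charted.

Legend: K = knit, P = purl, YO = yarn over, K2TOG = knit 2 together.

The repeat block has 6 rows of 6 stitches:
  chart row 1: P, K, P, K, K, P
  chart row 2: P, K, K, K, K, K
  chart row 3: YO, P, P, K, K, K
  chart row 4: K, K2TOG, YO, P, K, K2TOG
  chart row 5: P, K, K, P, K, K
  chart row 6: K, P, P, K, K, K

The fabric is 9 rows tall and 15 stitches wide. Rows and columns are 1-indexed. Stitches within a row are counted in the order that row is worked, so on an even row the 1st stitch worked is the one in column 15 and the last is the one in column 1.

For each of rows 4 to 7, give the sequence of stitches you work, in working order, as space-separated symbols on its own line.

Row 4: chart row 4, WS - tiled (columns 1-15): K K2TOG YO P K K2TOG K K2TOG YO P K K2TOG K K2TOG YO; work from column 15 back to 1 with K<->P swapped.
Row 5: chart row 5, RS - tile across columns 1-15 and work as-is.
Row 6: chart row 6, WS - tiled (columns 1-15): K P P K K K K P P K K K K P P; work from column 15 back to 1 with K<->P swapped.
Row 7: chart row 1, RS - tile across columns 1-15 and work as-is.

Result:
YO K2TOG P K2TOG P K YO K2TOG P K2TOG P K YO K2TOG P
P K K P K K P K K P K K P K K
K K P P P P K K P P P P K K P
P K P K K P P K P K K P P K P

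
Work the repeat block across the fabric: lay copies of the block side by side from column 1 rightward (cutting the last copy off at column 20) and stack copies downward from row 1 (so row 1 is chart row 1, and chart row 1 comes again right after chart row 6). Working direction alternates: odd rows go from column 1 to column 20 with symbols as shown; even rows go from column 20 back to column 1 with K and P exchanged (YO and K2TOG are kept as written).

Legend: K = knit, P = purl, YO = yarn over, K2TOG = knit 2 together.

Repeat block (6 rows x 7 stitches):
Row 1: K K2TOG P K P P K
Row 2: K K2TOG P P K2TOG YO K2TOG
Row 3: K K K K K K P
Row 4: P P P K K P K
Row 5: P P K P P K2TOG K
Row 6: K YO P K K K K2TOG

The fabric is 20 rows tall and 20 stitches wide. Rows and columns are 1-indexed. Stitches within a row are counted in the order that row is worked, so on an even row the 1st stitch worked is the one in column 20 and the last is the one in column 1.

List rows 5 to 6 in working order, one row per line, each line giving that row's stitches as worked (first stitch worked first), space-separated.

Row 5: chart row 5, RS - tile across columns 1-20 and work as-is.
Row 6: chart row 6, WS - tiled (columns 1-20): K YO P K K K K2TOG K YO P K K K K2TOG K YO P K K K; work from column 20 back to 1 with K<->P swapped.

Result:
P P K P P K2TOG K P P K P P K2TOG K P P K P P K2TOG
P P P K YO P K2TOG P P P K YO P K2TOG P P P K YO P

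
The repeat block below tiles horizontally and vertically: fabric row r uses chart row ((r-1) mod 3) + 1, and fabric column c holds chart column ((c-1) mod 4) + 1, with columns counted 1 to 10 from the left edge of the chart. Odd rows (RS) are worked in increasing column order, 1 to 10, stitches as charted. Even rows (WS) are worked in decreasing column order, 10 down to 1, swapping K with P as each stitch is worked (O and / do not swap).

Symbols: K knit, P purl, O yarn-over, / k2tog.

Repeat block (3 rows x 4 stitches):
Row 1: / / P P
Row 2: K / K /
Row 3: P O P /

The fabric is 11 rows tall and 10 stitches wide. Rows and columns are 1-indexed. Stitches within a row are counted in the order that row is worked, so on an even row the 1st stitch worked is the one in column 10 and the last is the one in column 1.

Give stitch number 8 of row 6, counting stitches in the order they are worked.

Row 6 uses chart row ((6-1) mod 3)+1 = 3. Row 6 is even, so WS.
Chart row 3 tiled across columns 1-10: P O P / P O P / P O
WS row: flip the tiled sequence (start at column 10) and apply K<->P; O and / stay.
Row 6 as worked: O K / K O K / K O K
Counting 8 along the worked row gives K.

Stitch:
K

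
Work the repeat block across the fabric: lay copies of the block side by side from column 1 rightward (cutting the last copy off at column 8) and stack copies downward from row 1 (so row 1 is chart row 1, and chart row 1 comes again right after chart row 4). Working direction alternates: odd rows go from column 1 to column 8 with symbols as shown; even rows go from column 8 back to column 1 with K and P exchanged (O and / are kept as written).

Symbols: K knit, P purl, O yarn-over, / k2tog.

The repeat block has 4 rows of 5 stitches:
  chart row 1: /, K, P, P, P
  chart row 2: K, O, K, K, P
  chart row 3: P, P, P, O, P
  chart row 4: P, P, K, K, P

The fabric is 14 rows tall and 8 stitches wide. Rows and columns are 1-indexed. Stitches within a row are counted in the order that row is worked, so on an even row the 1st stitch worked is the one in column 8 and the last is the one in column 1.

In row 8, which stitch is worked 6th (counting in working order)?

== STITCH ==
P

Derivation:
For row 8: chart row = ((8-1) mod 4) + 1 = 4; this is a WS (even) row.
Chart row 4 tiled across columns 1-8: P P K K P P P K
Wrong side: read the tiled row from column 8 down to 1 and exchange K with P (leave O, /).
Row 8 as worked: P K K K P P K K
Counting 6 along the worked row gives P.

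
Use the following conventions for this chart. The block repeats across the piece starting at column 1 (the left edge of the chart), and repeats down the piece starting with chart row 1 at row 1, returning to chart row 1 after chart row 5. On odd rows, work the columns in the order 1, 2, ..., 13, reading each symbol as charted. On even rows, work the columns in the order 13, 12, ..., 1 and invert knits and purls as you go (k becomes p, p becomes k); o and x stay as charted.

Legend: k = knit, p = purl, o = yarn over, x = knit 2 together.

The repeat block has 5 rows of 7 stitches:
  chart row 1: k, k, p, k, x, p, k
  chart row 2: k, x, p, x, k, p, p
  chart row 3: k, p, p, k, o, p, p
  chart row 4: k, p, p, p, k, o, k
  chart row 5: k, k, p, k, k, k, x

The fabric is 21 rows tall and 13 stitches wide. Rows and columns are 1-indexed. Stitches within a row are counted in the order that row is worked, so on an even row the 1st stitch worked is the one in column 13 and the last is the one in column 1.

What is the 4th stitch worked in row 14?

== STITCH ==
k

Derivation:
For row 14: chart row = ((14-1) mod 5) + 1 = 4; this is a WS (even) row.
Chart row 4 tiled across columns 1-13: k p p p k o k k p p p k o
Wrong side: read the tiled row from column 13 down to 1 and exchange k with p (leave o, x).
Row 14 as worked: o p k k k p p o p k k k p
The 4th stitch worked is k.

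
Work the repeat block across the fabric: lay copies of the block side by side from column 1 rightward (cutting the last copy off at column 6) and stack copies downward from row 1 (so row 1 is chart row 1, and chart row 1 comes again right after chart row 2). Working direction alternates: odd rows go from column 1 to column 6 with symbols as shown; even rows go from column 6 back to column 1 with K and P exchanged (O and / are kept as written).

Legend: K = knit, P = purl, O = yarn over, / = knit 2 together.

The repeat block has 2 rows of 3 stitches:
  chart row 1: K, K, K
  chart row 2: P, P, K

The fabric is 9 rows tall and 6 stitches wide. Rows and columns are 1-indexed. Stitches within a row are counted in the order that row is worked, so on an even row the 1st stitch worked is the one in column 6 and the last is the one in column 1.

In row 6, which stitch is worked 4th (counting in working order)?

== STITCH ==
P

Derivation:
Row 6 uses chart row ((6-1) mod 2)+1 = 2. Row 6 is even, so WS.
Chart row 2 tiled across columns 1-6: P P K P P K
WS row: flip the tiled sequence (start at column 6) and apply K<->P; O and / stay.
Row 6 as worked: P K K P K K
The 4th stitch worked is P.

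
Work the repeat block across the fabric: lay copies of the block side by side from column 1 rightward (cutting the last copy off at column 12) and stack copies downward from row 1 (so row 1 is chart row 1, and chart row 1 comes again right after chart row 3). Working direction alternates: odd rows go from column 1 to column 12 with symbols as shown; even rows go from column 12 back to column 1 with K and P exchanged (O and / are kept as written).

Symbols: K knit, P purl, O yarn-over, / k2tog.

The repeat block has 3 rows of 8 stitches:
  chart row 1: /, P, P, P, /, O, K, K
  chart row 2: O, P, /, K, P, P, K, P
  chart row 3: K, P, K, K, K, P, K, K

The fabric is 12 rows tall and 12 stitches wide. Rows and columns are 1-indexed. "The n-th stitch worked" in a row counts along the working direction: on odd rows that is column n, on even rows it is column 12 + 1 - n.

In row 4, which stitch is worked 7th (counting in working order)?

== STITCH ==
O

Derivation:
Row 4 uses chart row ((4-1) mod 3)+1 = 1. Row 4 is even, so WS.
Chart row 1 tiled across columns 1-12: / P P P / O K K / P P P
WS row: flip the tiled sequence (start at column 12) and apply K<->P; O and / stay.
Row 4 as worked: K K K / P P O / K K K /
Counting 7 along the worked row gives O.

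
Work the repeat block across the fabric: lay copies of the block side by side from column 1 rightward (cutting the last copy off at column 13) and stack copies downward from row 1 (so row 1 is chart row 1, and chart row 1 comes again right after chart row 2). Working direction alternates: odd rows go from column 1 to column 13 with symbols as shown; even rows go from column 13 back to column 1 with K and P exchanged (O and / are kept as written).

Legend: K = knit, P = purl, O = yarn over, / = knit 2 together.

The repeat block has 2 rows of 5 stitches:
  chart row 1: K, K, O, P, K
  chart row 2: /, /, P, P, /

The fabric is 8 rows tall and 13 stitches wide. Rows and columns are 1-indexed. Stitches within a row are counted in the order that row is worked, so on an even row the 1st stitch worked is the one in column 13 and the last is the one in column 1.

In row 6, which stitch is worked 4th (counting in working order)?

Stitch:
/

Derivation:
Row 6: (6-1) mod 2 = 1, so use chart row 2. Even row -> WS.
Chart row 2 tiled across columns 1-13: / / P P / / / P P / / / P
WS: work from column 13 back to column 1 (reverse the tiled row), swapping K<->P (O and / unchanged).
Row 6 as worked: K / / / K K / / / K K / /
Stitch 4 in working order -> /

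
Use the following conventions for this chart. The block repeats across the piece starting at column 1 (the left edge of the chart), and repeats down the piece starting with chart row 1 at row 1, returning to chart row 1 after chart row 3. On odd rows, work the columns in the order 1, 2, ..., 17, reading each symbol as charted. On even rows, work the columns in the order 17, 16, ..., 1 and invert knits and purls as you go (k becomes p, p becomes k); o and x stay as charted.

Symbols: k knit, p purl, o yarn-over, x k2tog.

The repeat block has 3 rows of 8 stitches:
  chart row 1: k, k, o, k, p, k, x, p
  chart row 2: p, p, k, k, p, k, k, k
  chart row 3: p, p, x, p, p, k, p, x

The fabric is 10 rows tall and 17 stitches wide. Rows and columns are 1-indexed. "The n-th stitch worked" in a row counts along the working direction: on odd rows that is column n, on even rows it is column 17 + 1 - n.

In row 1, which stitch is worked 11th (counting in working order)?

Row 1 uses chart row ((1-1) mod 3)+1 = 1. Row 1 is odd, so RS.
Chart row 1 tiled across columns 1-17: k k o k p k x p k k o k p k x p k
RS: work column 1 to column 17, symbols as charted — the tiled row is the row as worked.
The 11th stitch worked is o.

Result:
o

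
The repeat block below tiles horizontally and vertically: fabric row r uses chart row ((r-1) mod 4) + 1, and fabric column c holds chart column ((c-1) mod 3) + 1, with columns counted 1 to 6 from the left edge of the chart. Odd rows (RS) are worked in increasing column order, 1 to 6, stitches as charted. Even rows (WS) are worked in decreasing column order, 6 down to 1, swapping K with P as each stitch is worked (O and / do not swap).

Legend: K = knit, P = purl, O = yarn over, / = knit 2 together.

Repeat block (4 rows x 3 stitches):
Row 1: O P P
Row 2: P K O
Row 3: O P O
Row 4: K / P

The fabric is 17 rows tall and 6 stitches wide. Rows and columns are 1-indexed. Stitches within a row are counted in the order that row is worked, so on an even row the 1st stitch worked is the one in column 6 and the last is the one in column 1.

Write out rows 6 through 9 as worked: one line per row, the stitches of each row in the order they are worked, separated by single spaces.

Result:
O P K O P K
O P O O P O
K / P K / P
O P P O P P

Derivation:
Row 6: chart row 2, WS - tiled (columns 1-6): P K O P K O; work from column 6 back to 1 with K<->P swapped.
Row 7: chart row 3, RS - tile across columns 1-6 and work as-is.
Row 8: chart row 4, WS - tiled (columns 1-6): K / P K / P; work from column 6 back to 1 with K<->P swapped.
Row 9: chart row 1, RS - tile across columns 1-6 and work as-is.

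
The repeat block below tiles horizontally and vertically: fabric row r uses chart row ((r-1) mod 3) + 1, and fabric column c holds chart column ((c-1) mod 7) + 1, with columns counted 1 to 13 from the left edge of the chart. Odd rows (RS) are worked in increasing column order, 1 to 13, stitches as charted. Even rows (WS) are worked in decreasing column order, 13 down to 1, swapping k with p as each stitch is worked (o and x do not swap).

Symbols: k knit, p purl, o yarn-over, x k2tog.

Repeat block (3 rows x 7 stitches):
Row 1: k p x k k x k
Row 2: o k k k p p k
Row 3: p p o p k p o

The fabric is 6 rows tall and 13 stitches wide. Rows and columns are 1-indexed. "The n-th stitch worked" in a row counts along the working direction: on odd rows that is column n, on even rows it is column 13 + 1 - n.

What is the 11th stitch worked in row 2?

For row 2: chart row = ((2-1) mod 3) + 1 = 2; this is a WS (even) row.
Chart row 2 tiled across columns 1-13: o k k k p p k o k k k p p
WS: work from column 13 back to column 1 (reverse the tiled row), swapping k<->p (o and x unchanged).
Row 2 as worked: k k p p p o p k k p p p o
Stitch 11 in working order -> p

Result:
p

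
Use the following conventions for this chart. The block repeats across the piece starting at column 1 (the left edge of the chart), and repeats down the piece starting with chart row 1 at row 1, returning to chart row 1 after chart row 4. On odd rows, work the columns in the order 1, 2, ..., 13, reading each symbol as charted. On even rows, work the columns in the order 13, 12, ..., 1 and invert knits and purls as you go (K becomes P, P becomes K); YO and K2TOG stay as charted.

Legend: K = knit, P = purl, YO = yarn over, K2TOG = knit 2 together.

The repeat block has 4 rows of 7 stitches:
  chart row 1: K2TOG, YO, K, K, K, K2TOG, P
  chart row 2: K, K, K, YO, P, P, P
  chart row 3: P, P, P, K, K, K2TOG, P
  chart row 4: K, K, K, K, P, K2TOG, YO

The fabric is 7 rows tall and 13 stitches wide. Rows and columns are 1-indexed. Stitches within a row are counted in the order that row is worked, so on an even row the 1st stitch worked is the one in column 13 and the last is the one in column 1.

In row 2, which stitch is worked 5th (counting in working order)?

For row 2: chart row = ((2-1) mod 4) + 1 = 2; this is a WS (even) row.
Chart row 2 tiled across columns 1-13: K K K YO P P P K K K YO P P
Wrong side: read the tiled row from column 13 down to 1 and exchange K with P (leave YO, K2TOG).
Row 2 as worked: K K YO P P P K K K YO P P P
The 5th stitch worked is P.

Result:
P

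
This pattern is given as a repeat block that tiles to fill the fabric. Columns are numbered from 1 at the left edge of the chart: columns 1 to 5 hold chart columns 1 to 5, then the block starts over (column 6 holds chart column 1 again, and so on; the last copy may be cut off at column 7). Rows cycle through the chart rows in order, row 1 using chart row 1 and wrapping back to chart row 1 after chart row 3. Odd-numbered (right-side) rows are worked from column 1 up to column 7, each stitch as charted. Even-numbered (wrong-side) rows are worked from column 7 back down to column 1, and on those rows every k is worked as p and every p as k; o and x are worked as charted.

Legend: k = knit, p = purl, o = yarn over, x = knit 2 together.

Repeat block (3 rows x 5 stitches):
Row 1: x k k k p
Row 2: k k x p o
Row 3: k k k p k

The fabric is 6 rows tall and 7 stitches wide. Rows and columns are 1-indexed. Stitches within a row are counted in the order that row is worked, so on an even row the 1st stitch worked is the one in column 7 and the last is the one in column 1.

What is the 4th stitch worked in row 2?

For row 2: chart row = ((2-1) mod 3) + 1 = 2; this is a WS (even) row.
Chart row 2 tiled across columns 1-7: k k x p o k k
WS: work from column 7 back to column 1 (reverse the tiled row), swapping k<->p (o and x unchanged).
Row 2 as worked: p p o k x p p
The 4th stitch worked is k.

== STITCH ==
k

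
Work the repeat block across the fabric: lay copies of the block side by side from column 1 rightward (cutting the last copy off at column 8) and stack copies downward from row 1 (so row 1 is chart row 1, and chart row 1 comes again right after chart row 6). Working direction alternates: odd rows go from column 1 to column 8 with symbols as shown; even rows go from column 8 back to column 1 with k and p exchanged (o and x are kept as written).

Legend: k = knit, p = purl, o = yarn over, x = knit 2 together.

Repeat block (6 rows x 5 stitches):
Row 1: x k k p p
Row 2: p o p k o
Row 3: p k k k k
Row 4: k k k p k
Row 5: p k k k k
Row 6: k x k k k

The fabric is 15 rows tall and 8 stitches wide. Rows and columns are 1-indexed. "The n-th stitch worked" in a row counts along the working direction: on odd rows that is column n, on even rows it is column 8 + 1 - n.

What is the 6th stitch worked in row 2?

Stitch:
k

Derivation:
For row 2: chart row = ((2-1) mod 6) + 1 = 2; this is a WS (even) row.
Chart row 2 tiled across columns 1-8: p o p k o p o p
WS row: flip the tiled sequence (start at column 8) and apply k<->p; o and x stay.
Row 2 as worked: k o k o p k o k
The 6th stitch worked is k.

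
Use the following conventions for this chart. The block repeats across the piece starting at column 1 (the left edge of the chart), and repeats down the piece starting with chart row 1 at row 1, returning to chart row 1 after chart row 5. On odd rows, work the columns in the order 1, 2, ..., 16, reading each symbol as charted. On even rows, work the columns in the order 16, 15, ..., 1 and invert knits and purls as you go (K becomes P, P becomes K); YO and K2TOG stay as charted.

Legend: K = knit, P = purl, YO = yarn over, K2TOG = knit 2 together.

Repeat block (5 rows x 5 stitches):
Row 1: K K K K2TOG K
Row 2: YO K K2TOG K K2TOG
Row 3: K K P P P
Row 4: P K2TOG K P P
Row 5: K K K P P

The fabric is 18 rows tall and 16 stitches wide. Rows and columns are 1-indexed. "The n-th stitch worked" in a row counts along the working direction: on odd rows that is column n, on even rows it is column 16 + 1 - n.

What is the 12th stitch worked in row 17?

Stitch:
K

Derivation:
Row 17: (17-1) mod 5 = 1, so use chart row 2. Odd row -> RS.
Chart row 2 tiled across columns 1-16: YO K K2TOG K K2TOG YO K K2TOG K K2TOG YO K K2TOG K K2TOG YO
RS row: no reversal, no swap; stitch n worked = column n.
Counting 12 along the worked row gives K.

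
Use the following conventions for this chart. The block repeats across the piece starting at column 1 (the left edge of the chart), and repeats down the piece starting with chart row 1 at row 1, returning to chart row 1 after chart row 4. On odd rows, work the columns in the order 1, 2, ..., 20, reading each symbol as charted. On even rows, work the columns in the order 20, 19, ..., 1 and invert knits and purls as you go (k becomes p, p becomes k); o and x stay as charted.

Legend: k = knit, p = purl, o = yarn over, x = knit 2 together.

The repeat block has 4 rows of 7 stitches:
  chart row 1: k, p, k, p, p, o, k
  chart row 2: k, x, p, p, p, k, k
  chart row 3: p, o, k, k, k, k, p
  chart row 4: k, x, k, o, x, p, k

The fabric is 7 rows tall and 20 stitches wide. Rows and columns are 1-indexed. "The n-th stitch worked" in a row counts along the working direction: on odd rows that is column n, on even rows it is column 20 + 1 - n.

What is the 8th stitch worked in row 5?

Result:
k

Derivation:
For row 5: chart row = ((5-1) mod 4) + 1 = 1; this is a RS (odd) row.
Chart row 1 tiled across columns 1-20: k p k p p o k k p k p p o k k p k p p o
RS row: no reversal, no swap; stitch n worked = column n.
The 8th stitch worked is k.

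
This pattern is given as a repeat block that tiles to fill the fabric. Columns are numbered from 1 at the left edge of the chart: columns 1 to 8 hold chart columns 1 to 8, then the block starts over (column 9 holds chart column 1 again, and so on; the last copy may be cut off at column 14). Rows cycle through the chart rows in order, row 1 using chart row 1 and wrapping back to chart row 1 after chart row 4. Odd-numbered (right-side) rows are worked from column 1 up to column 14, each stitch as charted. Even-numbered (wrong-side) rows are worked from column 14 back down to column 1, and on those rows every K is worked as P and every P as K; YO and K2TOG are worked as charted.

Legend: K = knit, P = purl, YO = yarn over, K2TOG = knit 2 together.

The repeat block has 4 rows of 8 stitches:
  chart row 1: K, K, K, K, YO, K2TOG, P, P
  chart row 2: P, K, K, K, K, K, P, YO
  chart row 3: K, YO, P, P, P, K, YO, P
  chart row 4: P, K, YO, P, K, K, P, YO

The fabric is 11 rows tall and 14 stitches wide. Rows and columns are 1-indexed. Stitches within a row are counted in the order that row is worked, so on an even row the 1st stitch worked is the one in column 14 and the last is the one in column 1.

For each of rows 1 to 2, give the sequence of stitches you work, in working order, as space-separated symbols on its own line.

Row 1: chart row 1, RS - tile across columns 1-14 and work as-is.
Row 2: chart row 2, WS - tiled (columns 1-14): P K K K K K P YO P K K K K K; work from column 14 back to 1 with K<->P swapped.

== ROWS AS WORKED ==
K K K K YO K2TOG P P K K K K YO K2TOG
P P P P P K YO K P P P P P K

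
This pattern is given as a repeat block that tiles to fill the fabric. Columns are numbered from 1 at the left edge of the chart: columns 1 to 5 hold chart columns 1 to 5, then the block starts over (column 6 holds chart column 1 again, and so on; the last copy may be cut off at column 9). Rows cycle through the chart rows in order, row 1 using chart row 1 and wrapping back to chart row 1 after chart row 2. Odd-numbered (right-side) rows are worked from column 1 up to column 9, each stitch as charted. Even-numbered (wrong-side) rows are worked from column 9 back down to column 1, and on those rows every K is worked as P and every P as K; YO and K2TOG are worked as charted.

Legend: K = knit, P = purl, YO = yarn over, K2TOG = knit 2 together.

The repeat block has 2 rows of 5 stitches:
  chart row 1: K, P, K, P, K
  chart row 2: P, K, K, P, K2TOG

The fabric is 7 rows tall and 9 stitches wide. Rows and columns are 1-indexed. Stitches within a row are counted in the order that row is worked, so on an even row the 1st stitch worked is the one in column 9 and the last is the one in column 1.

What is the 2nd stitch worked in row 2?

Row 2 uses chart row ((2-1) mod 2)+1 = 2. Row 2 is even, so WS.
Chart row 2 tiled across columns 1-9: P K K P K2TOG P K K P
Wrong side: read the tiled row from column 9 down to 1 and exchange K with P (leave YO, K2TOG).
Row 2 as worked: K P P K K2TOG K P P K
Counting 2 along the worked row gives P.

== STITCH ==
P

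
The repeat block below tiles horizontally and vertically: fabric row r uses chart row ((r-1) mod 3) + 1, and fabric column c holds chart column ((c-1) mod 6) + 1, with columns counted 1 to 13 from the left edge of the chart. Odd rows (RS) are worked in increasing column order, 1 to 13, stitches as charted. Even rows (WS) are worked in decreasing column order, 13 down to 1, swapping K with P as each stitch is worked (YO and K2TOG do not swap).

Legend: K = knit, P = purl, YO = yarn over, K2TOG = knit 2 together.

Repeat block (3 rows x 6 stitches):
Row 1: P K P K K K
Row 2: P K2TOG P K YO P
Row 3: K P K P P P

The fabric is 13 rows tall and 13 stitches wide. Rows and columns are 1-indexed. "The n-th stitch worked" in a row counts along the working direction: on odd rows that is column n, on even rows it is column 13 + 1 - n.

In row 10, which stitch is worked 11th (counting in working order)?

== STITCH ==
K

Derivation:
Row 10 uses chart row ((10-1) mod 3)+1 = 1. Row 10 is even, so WS.
Chart row 1 tiled across columns 1-13: P K P K K K P K P K K K P
Wrong side: read the tiled row from column 13 down to 1 and exchange K with P (leave YO, K2TOG).
Row 10 as worked: K P P P K P K P P P K P K
The 11th stitch worked is K.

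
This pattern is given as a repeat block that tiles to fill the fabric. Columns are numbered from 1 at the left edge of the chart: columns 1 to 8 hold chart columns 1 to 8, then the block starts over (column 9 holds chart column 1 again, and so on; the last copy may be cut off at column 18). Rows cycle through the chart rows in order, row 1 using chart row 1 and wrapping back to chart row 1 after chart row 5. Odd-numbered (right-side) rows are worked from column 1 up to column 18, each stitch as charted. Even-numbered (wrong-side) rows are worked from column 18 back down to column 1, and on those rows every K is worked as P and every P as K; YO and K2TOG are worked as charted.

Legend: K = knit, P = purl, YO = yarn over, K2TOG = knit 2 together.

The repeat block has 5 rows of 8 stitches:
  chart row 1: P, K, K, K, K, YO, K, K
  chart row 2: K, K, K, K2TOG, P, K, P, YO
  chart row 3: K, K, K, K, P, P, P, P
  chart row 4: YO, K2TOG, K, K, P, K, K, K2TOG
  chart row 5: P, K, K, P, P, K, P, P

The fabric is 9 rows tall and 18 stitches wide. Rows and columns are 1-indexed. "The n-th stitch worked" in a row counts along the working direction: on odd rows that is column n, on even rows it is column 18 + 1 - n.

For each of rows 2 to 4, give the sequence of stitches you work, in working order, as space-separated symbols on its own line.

Row 2: chart row 2, WS - tiled (columns 1-18): K K K K2TOG P K P YO K K K K2TOG P K P YO K K; work from column 18 back to 1 with K<->P swapped.
Row 3: chart row 3, RS - tile across columns 1-18 and work as-is.
Row 4: chart row 4, WS - tiled (columns 1-18): YO K2TOG K K P K K K2TOG YO K2TOG K K P K K K2TOG YO K2TOG; work from column 18 back to 1 with K<->P swapped.

Rows as worked:
P P YO K P K K2TOG P P P YO K P K K2TOG P P P
K K K K P P P P K K K K P P P P K K
K2TOG YO K2TOG P P K P P K2TOG YO K2TOG P P K P P K2TOG YO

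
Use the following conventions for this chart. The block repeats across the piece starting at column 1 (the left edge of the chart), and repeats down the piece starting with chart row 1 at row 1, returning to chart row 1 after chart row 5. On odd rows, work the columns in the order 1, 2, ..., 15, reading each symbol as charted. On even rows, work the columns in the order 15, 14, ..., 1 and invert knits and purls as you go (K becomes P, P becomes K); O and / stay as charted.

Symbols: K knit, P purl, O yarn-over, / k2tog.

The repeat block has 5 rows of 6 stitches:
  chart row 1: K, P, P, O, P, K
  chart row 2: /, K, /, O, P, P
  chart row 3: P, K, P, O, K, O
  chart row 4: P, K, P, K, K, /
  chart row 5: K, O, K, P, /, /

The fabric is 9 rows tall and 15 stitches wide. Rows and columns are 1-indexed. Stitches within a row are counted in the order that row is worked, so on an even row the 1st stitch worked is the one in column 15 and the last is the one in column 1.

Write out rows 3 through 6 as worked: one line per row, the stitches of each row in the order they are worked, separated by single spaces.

Row 3: chart row 3, RS - tile across columns 1-15 and work as-is.
Row 4: chart row 4, WS - tiled (columns 1-15): P K P K K / P K P K K / P K P; work from column 15 back to 1 with K<->P swapped.
Row 5: chart row 5, RS - tile across columns 1-15 and work as-is.
Row 6: chart row 1, WS - tiled (columns 1-15): K P P O P K K P P O P K K P P; work from column 15 back to 1 with K<->P swapped.

== ROWS AS WORKED ==
P K P O K O P K P O K O P K P
K P K / P P K P K / P P K P K
K O K P / / K O K P / / K O K
K K P P K O K K P P K O K K P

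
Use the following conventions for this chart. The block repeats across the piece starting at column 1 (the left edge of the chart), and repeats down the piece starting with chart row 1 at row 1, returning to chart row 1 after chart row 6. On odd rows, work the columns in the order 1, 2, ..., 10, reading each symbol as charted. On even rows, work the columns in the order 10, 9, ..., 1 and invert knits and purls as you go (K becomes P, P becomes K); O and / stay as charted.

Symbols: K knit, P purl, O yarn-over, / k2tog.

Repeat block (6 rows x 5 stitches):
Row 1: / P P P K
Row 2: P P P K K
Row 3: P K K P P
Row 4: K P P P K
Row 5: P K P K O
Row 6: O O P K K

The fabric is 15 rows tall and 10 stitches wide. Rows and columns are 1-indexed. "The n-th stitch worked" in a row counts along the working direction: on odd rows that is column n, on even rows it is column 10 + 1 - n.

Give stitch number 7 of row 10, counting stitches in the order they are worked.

Result:
K

Derivation:
Row 10: (10-1) mod 6 = 3, so use chart row 4. Even row -> WS.
Chart row 4 tiled across columns 1-10: K P P P K K P P P K
WS row: flip the tiled sequence (start at column 10) and apply K<->P; O and / stay.
Row 10 as worked: P K K K P P K K K P
Counting 7 along the worked row gives K.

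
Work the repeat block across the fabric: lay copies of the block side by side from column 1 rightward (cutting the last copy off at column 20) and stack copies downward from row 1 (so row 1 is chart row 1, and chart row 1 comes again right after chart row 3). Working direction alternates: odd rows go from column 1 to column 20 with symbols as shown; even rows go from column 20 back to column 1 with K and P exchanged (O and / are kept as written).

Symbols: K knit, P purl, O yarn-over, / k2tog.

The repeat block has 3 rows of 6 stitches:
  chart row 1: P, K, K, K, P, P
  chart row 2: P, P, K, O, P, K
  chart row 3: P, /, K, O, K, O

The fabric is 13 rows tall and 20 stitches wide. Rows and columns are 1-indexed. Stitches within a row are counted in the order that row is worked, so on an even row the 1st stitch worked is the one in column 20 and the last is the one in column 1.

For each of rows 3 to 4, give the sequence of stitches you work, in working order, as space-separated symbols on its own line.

Row 3: chart row 3, RS - tile across columns 1-20 and work as-is.
Row 4: chart row 1, WS - tiled (columns 1-20): P K K K P P P K K K P P P K K K P P P K; work from column 20 back to 1 with K<->P swapped.

== ROWS AS WORKED ==
P / K O K O P / K O K O P / K O K O P /
P K K K P P P K K K P P P K K K P P P K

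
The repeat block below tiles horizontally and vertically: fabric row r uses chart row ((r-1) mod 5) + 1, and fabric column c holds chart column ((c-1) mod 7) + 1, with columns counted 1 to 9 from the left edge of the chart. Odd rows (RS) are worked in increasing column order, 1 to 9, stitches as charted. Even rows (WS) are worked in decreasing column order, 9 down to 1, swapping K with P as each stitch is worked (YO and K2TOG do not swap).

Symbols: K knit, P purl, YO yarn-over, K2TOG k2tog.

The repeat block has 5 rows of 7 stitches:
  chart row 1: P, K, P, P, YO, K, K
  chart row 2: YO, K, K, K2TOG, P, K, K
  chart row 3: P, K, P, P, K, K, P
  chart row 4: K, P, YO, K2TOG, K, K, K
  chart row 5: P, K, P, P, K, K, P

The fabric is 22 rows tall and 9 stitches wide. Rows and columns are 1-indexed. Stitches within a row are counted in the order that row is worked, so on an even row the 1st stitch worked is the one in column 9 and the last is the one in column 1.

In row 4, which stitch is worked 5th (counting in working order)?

Stitch:
P

Derivation:
Row 4 uses chart row ((4-1) mod 5)+1 = 4. Row 4 is even, so WS.
Chart row 4 tiled across columns 1-9: K P YO K2TOG K K K K P
Wrong side: read the tiled row from column 9 down to 1 and exchange K with P (leave YO, K2TOG).
Row 4 as worked: K P P P P K2TOG YO K P
Stitch 5 in working order -> P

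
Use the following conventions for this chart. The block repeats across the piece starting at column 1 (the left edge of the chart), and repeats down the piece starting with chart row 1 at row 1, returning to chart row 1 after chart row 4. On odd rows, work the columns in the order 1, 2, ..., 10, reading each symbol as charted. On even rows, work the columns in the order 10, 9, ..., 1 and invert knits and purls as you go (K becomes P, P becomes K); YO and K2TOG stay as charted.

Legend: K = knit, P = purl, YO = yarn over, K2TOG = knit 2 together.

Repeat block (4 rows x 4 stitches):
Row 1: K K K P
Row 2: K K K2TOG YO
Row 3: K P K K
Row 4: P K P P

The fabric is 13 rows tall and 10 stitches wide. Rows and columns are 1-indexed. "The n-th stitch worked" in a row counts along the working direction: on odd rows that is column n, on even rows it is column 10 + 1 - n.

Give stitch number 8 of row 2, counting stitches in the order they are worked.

Row 2 uses chart row ((2-1) mod 4)+1 = 2. Row 2 is even, so WS.
Chart row 2 tiled across columns 1-10: K K K2TOG YO K K K2TOG YO K K
Wrong side: read the tiled row from column 10 down to 1 and exchange K with P (leave YO, K2TOG).
Row 2 as worked: P P YO K2TOG P P YO K2TOG P P
The 8th stitch worked is K2TOG.

Result:
K2TOG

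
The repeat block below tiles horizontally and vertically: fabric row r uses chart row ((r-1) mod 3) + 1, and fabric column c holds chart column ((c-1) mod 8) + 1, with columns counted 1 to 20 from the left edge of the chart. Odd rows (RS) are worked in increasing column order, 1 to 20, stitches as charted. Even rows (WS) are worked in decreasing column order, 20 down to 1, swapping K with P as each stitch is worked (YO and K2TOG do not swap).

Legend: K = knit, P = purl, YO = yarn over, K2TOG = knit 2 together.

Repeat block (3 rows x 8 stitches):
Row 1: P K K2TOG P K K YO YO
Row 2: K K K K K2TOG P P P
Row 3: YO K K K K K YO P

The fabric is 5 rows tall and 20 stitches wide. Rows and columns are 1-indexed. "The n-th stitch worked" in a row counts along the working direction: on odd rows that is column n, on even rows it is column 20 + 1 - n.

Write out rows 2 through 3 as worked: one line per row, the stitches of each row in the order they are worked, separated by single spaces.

Row 2: chart row 2, WS - tiled (columns 1-20): K K K K K2TOG P P P K K K K K2TOG P P P K K K K; work from column 20 back to 1 with K<->P swapped.
Row 3: chart row 3, RS - tile across columns 1-20 and work as-is.

Result:
P P P P K K K K2TOG P P P P K K K K2TOG P P P P
YO K K K K K YO P YO K K K K K YO P YO K K K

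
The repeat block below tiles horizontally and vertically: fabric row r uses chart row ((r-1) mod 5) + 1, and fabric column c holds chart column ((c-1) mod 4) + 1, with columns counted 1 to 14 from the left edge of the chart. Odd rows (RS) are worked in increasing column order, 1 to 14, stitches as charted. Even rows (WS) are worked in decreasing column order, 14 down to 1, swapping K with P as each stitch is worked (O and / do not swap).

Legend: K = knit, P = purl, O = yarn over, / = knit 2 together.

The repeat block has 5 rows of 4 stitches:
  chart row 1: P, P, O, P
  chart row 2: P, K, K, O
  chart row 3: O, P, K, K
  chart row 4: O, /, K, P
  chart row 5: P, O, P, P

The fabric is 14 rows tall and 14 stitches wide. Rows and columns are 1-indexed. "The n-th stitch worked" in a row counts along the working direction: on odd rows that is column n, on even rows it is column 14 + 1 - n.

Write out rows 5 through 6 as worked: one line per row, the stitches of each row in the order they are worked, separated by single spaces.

Rows as worked:
P O P P P O P P P O P P P O
K K K O K K K O K K K O K K

Derivation:
Row 5: chart row 5, RS - tile across columns 1-14 and work as-is.
Row 6: chart row 1, WS - tiled (columns 1-14): P P O P P P O P P P O P P P; work from column 14 back to 1 with K<->P swapped.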